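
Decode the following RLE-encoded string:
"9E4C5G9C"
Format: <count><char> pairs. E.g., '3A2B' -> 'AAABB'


Expanding each <count><char> pair:
  9E -> 'EEEEEEEEE'
  4C -> 'CCCC'
  5G -> 'GGGGG'
  9C -> 'CCCCCCCCC'

Decoded = EEEEEEEEECCCCGGGGGCCCCCCCCC


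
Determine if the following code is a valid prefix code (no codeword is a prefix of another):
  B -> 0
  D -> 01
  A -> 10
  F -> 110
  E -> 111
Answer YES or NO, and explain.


Checking each pair (does one codeword prefix another?):
  B='0' vs D='01': prefix -- VIOLATION

NO -- this is NOT a valid prefix code. B (0) is a prefix of D (01).


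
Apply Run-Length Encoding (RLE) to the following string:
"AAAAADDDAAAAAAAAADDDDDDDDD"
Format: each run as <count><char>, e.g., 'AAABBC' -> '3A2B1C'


Scanning runs left to right:
  i=0: run of 'A' x 5 -> '5A'
  i=5: run of 'D' x 3 -> '3D'
  i=8: run of 'A' x 9 -> '9A'
  i=17: run of 'D' x 9 -> '9D'

RLE = 5A3D9A9D


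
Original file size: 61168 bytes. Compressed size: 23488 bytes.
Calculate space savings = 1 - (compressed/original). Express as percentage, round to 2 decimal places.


ratio = compressed/original = 23488/61168 = 0.383992
savings = 1 - ratio = 1 - 0.383992 = 0.616008
as a percentage: 0.616008 * 100 = 61.6%

Space savings = 1 - 23488/61168 = 61.6%


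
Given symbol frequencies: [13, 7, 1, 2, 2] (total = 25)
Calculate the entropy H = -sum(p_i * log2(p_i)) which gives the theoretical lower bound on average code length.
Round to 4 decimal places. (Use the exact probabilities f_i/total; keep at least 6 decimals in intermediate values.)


Per-symbol terms -p_i * log2(p_i) with p_i = f_i/25:
  p = 13/25 = 0.520000: log2(p) = -0.943416, -p*log2(p) = 0.490577
  p = 7/25 = 0.280000: log2(p) = -1.836501, -p*log2(p) = 0.514220
  p = 1/25 = 0.040000: log2(p) = -4.643856, -p*log2(p) = 0.185754
  p = 2/25 = 0.080000: log2(p) = -3.643856, -p*log2(p) = 0.291508
  p = 2/25 = 0.080000: log2(p) = -3.643856, -p*log2(p) = 0.291508
H = 0.490577 + 0.514220 + 0.185754 + 0.291508 + 0.291508 = 1.773567

H = 1.7736 bits/symbol


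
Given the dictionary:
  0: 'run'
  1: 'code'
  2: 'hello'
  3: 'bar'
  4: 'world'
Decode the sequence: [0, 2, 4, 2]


Look up each index in the dictionary:
  0 -> 'run'
  2 -> 'hello'
  4 -> 'world'
  2 -> 'hello'

Decoded: "run hello world hello"


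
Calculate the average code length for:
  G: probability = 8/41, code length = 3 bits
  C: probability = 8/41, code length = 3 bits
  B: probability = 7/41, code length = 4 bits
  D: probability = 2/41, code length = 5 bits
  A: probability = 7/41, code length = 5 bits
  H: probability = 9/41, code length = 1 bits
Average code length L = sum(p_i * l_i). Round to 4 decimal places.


Weighted contributions p_i * l_i:
  G: (8/41) * 3 = 24/41
  C: (8/41) * 3 = 24/41
  B: (7/41) * 4 = 28/41
  D: (2/41) * 5 = 10/41
  A: (7/41) * 5 = 35/41
  H: (9/41) * 1 = 9/41
Sum = (24 + 24 + 28 + 10 + 35 + 9)/41 = 130/41

L = 130/41 = 3.1707 bits/symbol


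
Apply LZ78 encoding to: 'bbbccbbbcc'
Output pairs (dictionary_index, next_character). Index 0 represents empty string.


LZ78 encoding steps:
Dictionary: {0: ''}
Step 1: w='' (idx 0), next='b' -> output (0, 'b'), add 'b' as idx 1
Step 2: w='b' (idx 1), next='b' -> output (1, 'b'), add 'bb' as idx 2
Step 3: w='' (idx 0), next='c' -> output (0, 'c'), add 'c' as idx 3
Step 4: w='c' (idx 3), next='b' -> output (3, 'b'), add 'cb' as idx 4
Step 5: w='bb' (idx 2), next='c' -> output (2, 'c'), add 'bbc' as idx 5
Step 6: w='c' (idx 3), end of input -> output (3, '')


Encoded: [(0, 'b'), (1, 'b'), (0, 'c'), (3, 'b'), (2, 'c'), (3, '')]


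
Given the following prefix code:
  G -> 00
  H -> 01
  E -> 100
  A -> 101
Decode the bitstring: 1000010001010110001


Decoding step by step:
Bits 100 -> E
Bits 00 -> G
Bits 100 -> E
Bits 01 -> H
Bits 01 -> H
Bits 01 -> H
Bits 100 -> E
Bits 01 -> H


Decoded message: EGEHHHEH


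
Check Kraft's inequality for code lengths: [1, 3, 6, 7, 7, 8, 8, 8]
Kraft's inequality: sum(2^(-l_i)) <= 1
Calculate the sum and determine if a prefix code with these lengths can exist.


Sum = 2^(-1) + 2^(-3) + 2^(-6) + 2^(-7) + 2^(-7) + 2^(-8) + 2^(-8) + 2^(-8)
    = 0.5 + 0.125 + 0.015625 + 0.0078125 + 0.0078125 + 0.00390625 + 0.00390625 + 0.00390625
    = 171/256 = 0.66796875
Since 0.66796875 <= 1, Kraft's inequality IS satisfied.
A prefix code with these lengths CAN exist.

Kraft sum = 0.66796875. Satisfied.


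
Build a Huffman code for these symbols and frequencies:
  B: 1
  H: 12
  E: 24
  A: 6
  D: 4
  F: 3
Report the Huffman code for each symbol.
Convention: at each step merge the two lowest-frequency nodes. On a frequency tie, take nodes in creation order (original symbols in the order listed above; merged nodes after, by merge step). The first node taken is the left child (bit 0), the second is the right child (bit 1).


Huffman tree construction:
Step 1: Merge B(1) + F(3) = 4
Step 2: Merge D(4) + (B+F)(4) = 8
Step 3: Merge A(6) + (D+(B+F))(8) = 14
Step 4: Merge H(12) + (A+(D+(B+F)))(14) = 26
Step 5: Merge E(24) + (H+(A+(D+(B+F))))(26) = 50
Read each symbol's code off the tree from the root (left child = 0, right child = 1).

Codes:
  B: 11110 (length 5)
  H: 10 (length 2)
  E: 0 (length 1)
  A: 110 (length 3)
  D: 1110 (length 4)
  F: 11111 (length 5)
Average code length: 102/50 = 2.0400 bits/symbol


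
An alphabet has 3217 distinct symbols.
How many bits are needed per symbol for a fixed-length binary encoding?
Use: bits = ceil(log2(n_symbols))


log2(3217) = 11.6515
Bracket: 2^11 = 2048 < 3217 <= 2^12 = 4096
So ceil(log2(3217)) = 12

bits = ceil(log2(3217)) = ceil(11.6515) = 12 bits


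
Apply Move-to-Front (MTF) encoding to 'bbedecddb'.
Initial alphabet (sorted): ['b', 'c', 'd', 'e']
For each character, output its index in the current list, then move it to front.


MTF encoding:
'b': index 0 in ['b', 'c', 'd', 'e'] -> ['b', 'c', 'd', 'e']
'b': index 0 in ['b', 'c', 'd', 'e'] -> ['b', 'c', 'd', 'e']
'e': index 3 in ['b', 'c', 'd', 'e'] -> ['e', 'b', 'c', 'd']
'd': index 3 in ['e', 'b', 'c', 'd'] -> ['d', 'e', 'b', 'c']
'e': index 1 in ['d', 'e', 'b', 'c'] -> ['e', 'd', 'b', 'c']
'c': index 3 in ['e', 'd', 'b', 'c'] -> ['c', 'e', 'd', 'b']
'd': index 2 in ['c', 'e', 'd', 'b'] -> ['d', 'c', 'e', 'b']
'd': index 0 in ['d', 'c', 'e', 'b'] -> ['d', 'c', 'e', 'b']
'b': index 3 in ['d', 'c', 'e', 'b'] -> ['b', 'd', 'c', 'e']


Output: [0, 0, 3, 3, 1, 3, 2, 0, 3]


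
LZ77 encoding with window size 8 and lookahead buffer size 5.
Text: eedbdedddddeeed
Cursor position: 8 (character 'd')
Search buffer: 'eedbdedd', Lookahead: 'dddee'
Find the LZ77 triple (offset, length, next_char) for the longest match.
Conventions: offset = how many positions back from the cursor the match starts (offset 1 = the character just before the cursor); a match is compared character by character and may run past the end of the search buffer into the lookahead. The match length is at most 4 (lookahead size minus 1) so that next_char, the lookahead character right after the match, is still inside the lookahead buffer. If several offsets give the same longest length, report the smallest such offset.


Try each offset into the search buffer:
  offset=1 (pos 7, char 'd'): match length 3
  offset=2 (pos 6, char 'd'): match length 3
  offset=3 (pos 5, char 'e'): match length 0
  offset=4 (pos 4, char 'd'): match length 1
  offset=5 (pos 3, char 'b'): match length 0
  offset=6 (pos 2, char 'd'): match length 1
  offset=7 (pos 1, char 'e'): match length 0
  offset=8 (pos 0, char 'e'): match length 0
Longest match has length 3, found at offsets 1, 2; take the smallest, offset 1.
next_char = character at position 8 + 3 = 11 -> 'e'

Best match: offset=1, length=3 (matching 'ddd' starting at position 7)
LZ77 triple: (1, 3, 'e')


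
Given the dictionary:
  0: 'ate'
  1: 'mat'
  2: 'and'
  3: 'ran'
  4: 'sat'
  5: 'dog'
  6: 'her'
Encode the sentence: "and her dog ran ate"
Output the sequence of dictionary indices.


Look up each word in the dictionary:
  'and' -> 2
  'her' -> 6
  'dog' -> 5
  'ran' -> 3
  'ate' -> 0

Encoded: [2, 6, 5, 3, 0]


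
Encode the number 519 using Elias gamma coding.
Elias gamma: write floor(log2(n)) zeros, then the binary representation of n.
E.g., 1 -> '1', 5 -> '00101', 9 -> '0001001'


num_bits = floor(log2(519)) + 1 = 10
leading_zeros = num_bits - 1 = 9
binary(519) = 1000000111

Elias gamma(519) = '000000000' + '1000000111' = 0000000001000000111 (19 bits)


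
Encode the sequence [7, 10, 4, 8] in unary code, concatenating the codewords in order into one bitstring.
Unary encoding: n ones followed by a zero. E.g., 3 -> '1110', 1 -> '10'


Encode each number as n ones followed by a terminating 0:
  7 -> 11111110 (8 bits)
  10 -> 11111111110 (11 bits)
  4 -> 11110 (5 bits)
  8 -> 111111110 (9 bits)
Total length = 8 + 11 + 5 + 9 = 33 bits.

Unary([7, 10, 4, 8]) = 111111101111111111011110111111110 (33 bits)


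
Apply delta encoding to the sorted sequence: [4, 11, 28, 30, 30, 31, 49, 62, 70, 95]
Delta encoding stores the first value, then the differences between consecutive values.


First value: 4
Deltas:
  11 - 4 = 7
  28 - 11 = 17
  30 - 28 = 2
  30 - 30 = 0
  31 - 30 = 1
  49 - 31 = 18
  62 - 49 = 13
  70 - 62 = 8
  95 - 70 = 25


Delta encoded: [4, 7, 17, 2, 0, 1, 18, 13, 8, 25]


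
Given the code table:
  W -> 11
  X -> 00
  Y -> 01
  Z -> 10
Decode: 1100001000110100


Decoding:
11 -> W
00 -> X
00 -> X
10 -> Z
00 -> X
11 -> W
01 -> Y
00 -> X


Result: WXXZXWYX


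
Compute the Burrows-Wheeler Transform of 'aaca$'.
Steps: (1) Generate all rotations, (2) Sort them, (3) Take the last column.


Rotations (sorted):
  0: $aaca -> last char: a
  1: a$aac -> last char: c
  2: aaca$ -> last char: $
  3: aca$a -> last char: a
  4: ca$aa -> last char: a


BWT = ac$aa


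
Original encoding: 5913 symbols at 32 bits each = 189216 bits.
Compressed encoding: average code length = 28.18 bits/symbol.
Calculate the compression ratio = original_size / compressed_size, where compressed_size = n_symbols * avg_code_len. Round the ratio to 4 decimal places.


original_size = n_symbols * orig_bits = 5913 * 32 = 189216 bits
compressed_size = n_symbols * avg_code_len = 5913 * 28.18 = 166628.34 bits
ratio = original_size / compressed_size = 189216 / 166628.34 = 1.1356

Compression ratio = 1.1356


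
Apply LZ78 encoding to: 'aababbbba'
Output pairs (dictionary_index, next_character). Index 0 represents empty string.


LZ78 encoding steps:
Dictionary: {0: ''}
Step 1: w='' (idx 0), next='a' -> output (0, 'a'), add 'a' as idx 1
Step 2: w='a' (idx 1), next='b' -> output (1, 'b'), add 'ab' as idx 2
Step 3: w='ab' (idx 2), next='b' -> output (2, 'b'), add 'abb' as idx 3
Step 4: w='' (idx 0), next='b' -> output (0, 'b'), add 'b' as idx 4
Step 5: w='b' (idx 4), next='a' -> output (4, 'a'), add 'ba' as idx 5


Encoded: [(0, 'a'), (1, 'b'), (2, 'b'), (0, 'b'), (4, 'a')]


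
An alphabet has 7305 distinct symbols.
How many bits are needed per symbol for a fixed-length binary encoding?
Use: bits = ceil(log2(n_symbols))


log2(7305) = 12.8347
Bracket: 2^12 = 4096 < 7305 <= 2^13 = 8192
So ceil(log2(7305)) = 13

bits = ceil(log2(7305)) = ceil(12.8347) = 13 bits


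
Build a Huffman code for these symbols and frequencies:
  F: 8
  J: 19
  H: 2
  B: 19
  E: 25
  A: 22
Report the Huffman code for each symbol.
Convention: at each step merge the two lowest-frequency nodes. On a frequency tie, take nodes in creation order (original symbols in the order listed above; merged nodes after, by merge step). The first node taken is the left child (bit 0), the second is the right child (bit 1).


Huffman tree construction:
Step 1: Merge H(2) + F(8) = 10
Step 2: Merge (H+F)(10) + J(19) = 29
Step 3: Merge B(19) + A(22) = 41
Step 4: Merge E(25) + ((H+F)+J)(29) = 54
Step 5: Merge (B+A)(41) + (E+((H+F)+J))(54) = 95
Read each symbol's code off the tree from the root (left child = 0, right child = 1).

Codes:
  F: 1101 (length 4)
  J: 111 (length 3)
  H: 1100 (length 4)
  B: 00 (length 2)
  E: 10 (length 2)
  A: 01 (length 2)
Average code length: 229/95 = 2.4105 bits/symbol


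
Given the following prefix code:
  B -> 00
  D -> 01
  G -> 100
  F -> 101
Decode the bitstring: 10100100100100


Decoding step by step:
Bits 101 -> F
Bits 00 -> B
Bits 100 -> G
Bits 100 -> G
Bits 100 -> G


Decoded message: FBGGG


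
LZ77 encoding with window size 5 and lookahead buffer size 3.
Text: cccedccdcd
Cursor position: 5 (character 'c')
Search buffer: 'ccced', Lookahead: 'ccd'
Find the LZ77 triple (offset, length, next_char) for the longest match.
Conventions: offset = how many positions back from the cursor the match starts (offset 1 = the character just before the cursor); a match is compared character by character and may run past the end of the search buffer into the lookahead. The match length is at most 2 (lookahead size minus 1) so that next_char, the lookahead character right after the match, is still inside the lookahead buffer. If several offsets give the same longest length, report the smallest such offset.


Try each offset into the search buffer:
  offset=1 (pos 4, char 'd'): match length 0
  offset=2 (pos 3, char 'e'): match length 0
  offset=3 (pos 2, char 'c'): match length 1
  offset=4 (pos 1, char 'c'): match length 2
  offset=5 (pos 0, char 'c'): match length 2
Longest match has length 2, found at offsets 4, 5; take the smallest, offset 4.
next_char = character at position 5 + 2 = 7 -> 'd'

Best match: offset=4, length=2 (matching 'cc' starting at position 1)
LZ77 triple: (4, 2, 'd')


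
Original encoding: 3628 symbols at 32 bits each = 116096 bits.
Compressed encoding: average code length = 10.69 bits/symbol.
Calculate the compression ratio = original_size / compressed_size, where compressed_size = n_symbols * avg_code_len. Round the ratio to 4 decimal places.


original_size = n_symbols * orig_bits = 3628 * 32 = 116096 bits
compressed_size = n_symbols * avg_code_len = 3628 * 10.69 = 38783.32 bits
ratio = original_size / compressed_size = 116096 / 38783.32 = 2.9935

Compression ratio = 2.9935


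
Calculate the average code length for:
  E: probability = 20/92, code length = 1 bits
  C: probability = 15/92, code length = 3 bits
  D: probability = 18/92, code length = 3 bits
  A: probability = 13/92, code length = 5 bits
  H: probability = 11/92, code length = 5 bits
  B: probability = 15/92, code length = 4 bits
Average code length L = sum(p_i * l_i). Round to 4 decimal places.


Weighted contributions p_i * l_i:
  E: (20/92) * 1 = 20/92
  C: (15/92) * 3 = 45/92
  D: (18/92) * 3 = 54/92
  A: (13/92) * 5 = 65/92
  H: (11/92) * 5 = 55/92
  B: (15/92) * 4 = 60/92
Sum = (20 + 45 + 54 + 65 + 55 + 60)/92 = 299/92

L = 299/92 = 3.2500 bits/symbol


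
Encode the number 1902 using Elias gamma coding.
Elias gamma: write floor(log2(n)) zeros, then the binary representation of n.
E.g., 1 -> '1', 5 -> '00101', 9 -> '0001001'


num_bits = floor(log2(1902)) + 1 = 11
leading_zeros = num_bits - 1 = 10
binary(1902) = 11101101110

Elias gamma(1902) = '0000000000' + '11101101110' = 000000000011101101110 (21 bits)


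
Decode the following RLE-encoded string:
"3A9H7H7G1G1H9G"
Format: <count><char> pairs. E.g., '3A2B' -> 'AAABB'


Expanding each <count><char> pair:
  3A -> 'AAA'
  9H -> 'HHHHHHHHH'
  7H -> 'HHHHHHH'
  7G -> 'GGGGGGG'
  1G -> 'G'
  1H -> 'H'
  9G -> 'GGGGGGGGG'

Decoded = AAAHHHHHHHHHHHHHHHHGGGGGGGGHGGGGGGGGG


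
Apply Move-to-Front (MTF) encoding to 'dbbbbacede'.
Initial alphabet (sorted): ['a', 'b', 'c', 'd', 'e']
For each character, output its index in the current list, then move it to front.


MTF encoding:
'd': index 3 in ['a', 'b', 'c', 'd', 'e'] -> ['d', 'a', 'b', 'c', 'e']
'b': index 2 in ['d', 'a', 'b', 'c', 'e'] -> ['b', 'd', 'a', 'c', 'e']
'b': index 0 in ['b', 'd', 'a', 'c', 'e'] -> ['b', 'd', 'a', 'c', 'e']
'b': index 0 in ['b', 'd', 'a', 'c', 'e'] -> ['b', 'd', 'a', 'c', 'e']
'b': index 0 in ['b', 'd', 'a', 'c', 'e'] -> ['b', 'd', 'a', 'c', 'e']
'a': index 2 in ['b', 'd', 'a', 'c', 'e'] -> ['a', 'b', 'd', 'c', 'e']
'c': index 3 in ['a', 'b', 'd', 'c', 'e'] -> ['c', 'a', 'b', 'd', 'e']
'e': index 4 in ['c', 'a', 'b', 'd', 'e'] -> ['e', 'c', 'a', 'b', 'd']
'd': index 4 in ['e', 'c', 'a', 'b', 'd'] -> ['d', 'e', 'c', 'a', 'b']
'e': index 1 in ['d', 'e', 'c', 'a', 'b'] -> ['e', 'd', 'c', 'a', 'b']


Output: [3, 2, 0, 0, 0, 2, 3, 4, 4, 1]


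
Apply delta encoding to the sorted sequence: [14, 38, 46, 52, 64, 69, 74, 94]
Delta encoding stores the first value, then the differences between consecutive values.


First value: 14
Deltas:
  38 - 14 = 24
  46 - 38 = 8
  52 - 46 = 6
  64 - 52 = 12
  69 - 64 = 5
  74 - 69 = 5
  94 - 74 = 20


Delta encoded: [14, 24, 8, 6, 12, 5, 5, 20]


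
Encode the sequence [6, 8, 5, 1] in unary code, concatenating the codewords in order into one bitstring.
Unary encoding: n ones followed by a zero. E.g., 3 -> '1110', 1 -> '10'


Encode each number as n ones followed by a terminating 0:
  6 -> 1111110 (7 bits)
  8 -> 111111110 (9 bits)
  5 -> 111110 (6 bits)
  1 -> 10 (2 bits)
Total length = 7 + 9 + 6 + 2 = 24 bits.

Unary([6, 8, 5, 1]) = 111111011111111011111010 (24 bits)


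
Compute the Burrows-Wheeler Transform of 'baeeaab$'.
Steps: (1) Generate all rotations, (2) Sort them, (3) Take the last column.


Rotations (sorted):
  0: $baeeaab -> last char: b
  1: aab$baee -> last char: e
  2: ab$baeea -> last char: a
  3: aeeaab$b -> last char: b
  4: b$baeeaa -> last char: a
  5: baeeaab$ -> last char: $
  6: eaab$bae -> last char: e
  7: eeaab$ba -> last char: a


BWT = beaba$ea


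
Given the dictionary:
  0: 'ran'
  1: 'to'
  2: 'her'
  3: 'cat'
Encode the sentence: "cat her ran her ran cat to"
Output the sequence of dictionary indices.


Look up each word in the dictionary:
  'cat' -> 3
  'her' -> 2
  'ran' -> 0
  'her' -> 2
  'ran' -> 0
  'cat' -> 3
  'to' -> 1

Encoded: [3, 2, 0, 2, 0, 3, 1]


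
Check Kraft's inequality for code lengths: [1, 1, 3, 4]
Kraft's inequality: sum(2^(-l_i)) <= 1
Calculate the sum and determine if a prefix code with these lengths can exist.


Sum = 2^(-1) + 2^(-1) + 2^(-3) + 2^(-4)
    = 0.5 + 0.5 + 0.125 + 0.0625
    = 19/16 = 1.1875
Since 1.1875 > 1, Kraft's inequality is NOT satisfied.
A prefix code with these lengths CANNOT exist.

Kraft sum = 1.1875. Not satisfied.


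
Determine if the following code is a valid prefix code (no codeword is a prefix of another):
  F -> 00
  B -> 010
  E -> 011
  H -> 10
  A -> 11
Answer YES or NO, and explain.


Checking each pair (does one codeword prefix another?):
  F='00' vs B='010': no prefix
  F='00' vs E='011': no prefix
  F='00' vs H='10': no prefix
  F='00' vs A='11': no prefix
  B='010' vs F='00': no prefix
  B='010' vs E='011': no prefix
  B='010' vs H='10': no prefix
  B='010' vs A='11': no prefix
  E='011' vs F='00': no prefix
  E='011' vs B='010': no prefix
  E='011' vs H='10': no prefix
  E='011' vs A='11': no prefix
  H='10' vs F='00': no prefix
  H='10' vs B='010': no prefix
  H='10' vs E='011': no prefix
  H='10' vs A='11': no prefix
  A='11' vs F='00': no prefix
  A='11' vs B='010': no prefix
  A='11' vs E='011': no prefix
  A='11' vs H='10': no prefix
No violation found over all pairs.

YES -- this is a valid prefix code. No codeword is a prefix of any other codeword.


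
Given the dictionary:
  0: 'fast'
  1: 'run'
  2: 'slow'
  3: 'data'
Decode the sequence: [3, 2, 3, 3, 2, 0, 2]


Look up each index in the dictionary:
  3 -> 'data'
  2 -> 'slow'
  3 -> 'data'
  3 -> 'data'
  2 -> 'slow'
  0 -> 'fast'
  2 -> 'slow'

Decoded: "data slow data data slow fast slow"


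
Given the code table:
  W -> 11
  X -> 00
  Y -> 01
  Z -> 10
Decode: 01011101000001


Decoding:
01 -> Y
01 -> Y
11 -> W
01 -> Y
00 -> X
00 -> X
01 -> Y


Result: YYWYXXY


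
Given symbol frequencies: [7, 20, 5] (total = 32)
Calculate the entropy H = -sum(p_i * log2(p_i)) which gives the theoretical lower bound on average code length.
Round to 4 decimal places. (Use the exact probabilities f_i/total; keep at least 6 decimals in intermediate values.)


Per-symbol terms -p_i * log2(p_i) with p_i = f_i/32:
  p = 7/32 = 0.218750: log2(p) = -2.192645, -p*log2(p) = 0.479641
  p = 20/32 = 0.625000: log2(p) = -0.678072, -p*log2(p) = 0.423795
  p = 5/32 = 0.156250: log2(p) = -2.678072, -p*log2(p) = 0.418449
H = 0.479641 + 0.423795 + 0.418449 = 1.321885

H = 1.3219 bits/symbol


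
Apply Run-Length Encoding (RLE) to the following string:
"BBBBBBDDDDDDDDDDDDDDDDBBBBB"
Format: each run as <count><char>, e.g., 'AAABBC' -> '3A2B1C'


Scanning runs left to right:
  i=0: run of 'B' x 6 -> '6B'
  i=6: run of 'D' x 16 -> '16D'
  i=22: run of 'B' x 5 -> '5B'

RLE = 6B16D5B


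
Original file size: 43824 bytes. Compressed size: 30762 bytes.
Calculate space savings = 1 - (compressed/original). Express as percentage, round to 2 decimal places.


ratio = compressed/original = 30762/43824 = 0.701944
savings = 1 - ratio = 1 - 0.701944 = 0.298056
as a percentage: 0.298056 * 100 = 29.81%

Space savings = 1 - 30762/43824 = 29.81%


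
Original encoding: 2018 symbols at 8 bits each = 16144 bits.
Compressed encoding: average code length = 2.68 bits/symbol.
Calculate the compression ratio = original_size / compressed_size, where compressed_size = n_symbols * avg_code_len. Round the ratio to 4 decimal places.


original_size = n_symbols * orig_bits = 2018 * 8 = 16144 bits
compressed_size = n_symbols * avg_code_len = 2018 * 2.68 = 5408.24 bits
ratio = original_size / compressed_size = 16144 / 5408.24 = 2.9851

Compression ratio = 2.9851


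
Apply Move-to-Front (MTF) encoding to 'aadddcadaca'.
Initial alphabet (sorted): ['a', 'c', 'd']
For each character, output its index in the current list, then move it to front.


MTF encoding:
'a': index 0 in ['a', 'c', 'd'] -> ['a', 'c', 'd']
'a': index 0 in ['a', 'c', 'd'] -> ['a', 'c', 'd']
'd': index 2 in ['a', 'c', 'd'] -> ['d', 'a', 'c']
'd': index 0 in ['d', 'a', 'c'] -> ['d', 'a', 'c']
'd': index 0 in ['d', 'a', 'c'] -> ['d', 'a', 'c']
'c': index 2 in ['d', 'a', 'c'] -> ['c', 'd', 'a']
'a': index 2 in ['c', 'd', 'a'] -> ['a', 'c', 'd']
'd': index 2 in ['a', 'c', 'd'] -> ['d', 'a', 'c']
'a': index 1 in ['d', 'a', 'c'] -> ['a', 'd', 'c']
'c': index 2 in ['a', 'd', 'c'] -> ['c', 'a', 'd']
'a': index 1 in ['c', 'a', 'd'] -> ['a', 'c', 'd']


Output: [0, 0, 2, 0, 0, 2, 2, 2, 1, 2, 1]


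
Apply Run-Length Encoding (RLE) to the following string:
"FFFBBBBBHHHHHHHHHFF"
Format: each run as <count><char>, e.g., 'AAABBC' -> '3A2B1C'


Scanning runs left to right:
  i=0: run of 'F' x 3 -> '3F'
  i=3: run of 'B' x 5 -> '5B'
  i=8: run of 'H' x 9 -> '9H'
  i=17: run of 'F' x 2 -> '2F'

RLE = 3F5B9H2F


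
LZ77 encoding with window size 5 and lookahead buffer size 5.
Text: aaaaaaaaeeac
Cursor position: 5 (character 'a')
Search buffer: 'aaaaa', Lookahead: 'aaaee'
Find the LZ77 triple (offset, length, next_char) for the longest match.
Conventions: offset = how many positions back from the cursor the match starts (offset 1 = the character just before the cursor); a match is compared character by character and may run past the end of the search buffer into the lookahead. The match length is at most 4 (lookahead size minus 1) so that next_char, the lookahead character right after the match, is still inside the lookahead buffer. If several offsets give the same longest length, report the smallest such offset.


Try each offset into the search buffer:
  offset=1 (pos 4, char 'a'): match length 3
  offset=2 (pos 3, char 'a'): match length 3
  offset=3 (pos 2, char 'a'): match length 3
  offset=4 (pos 1, char 'a'): match length 3
  offset=5 (pos 0, char 'a'): match length 3
Longest match has length 3, found at offsets 1, 2, 3, 4, 5; take the smallest, offset 1.
next_char = character at position 5 + 3 = 8 -> 'e'

Best match: offset=1, length=3 (matching 'aaa' starting at position 4)
LZ77 triple: (1, 3, 'e')


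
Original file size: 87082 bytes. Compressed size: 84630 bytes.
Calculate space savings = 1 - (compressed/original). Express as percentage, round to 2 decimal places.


ratio = compressed/original = 84630/87082 = 0.971843
savings = 1 - ratio = 1 - 0.971843 = 0.028157
as a percentage: 0.028157 * 100 = 2.82%

Space savings = 1 - 84630/87082 = 2.82%


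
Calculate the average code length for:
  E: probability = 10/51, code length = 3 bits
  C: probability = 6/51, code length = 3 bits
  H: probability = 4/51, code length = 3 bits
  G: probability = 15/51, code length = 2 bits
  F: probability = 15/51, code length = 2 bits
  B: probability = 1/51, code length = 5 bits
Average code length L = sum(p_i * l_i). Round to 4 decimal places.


Weighted contributions p_i * l_i:
  E: (10/51) * 3 = 30/51
  C: (6/51) * 3 = 18/51
  H: (4/51) * 3 = 12/51
  G: (15/51) * 2 = 30/51
  F: (15/51) * 2 = 30/51
  B: (1/51) * 5 = 5/51
Sum = (30 + 18 + 12 + 30 + 30 + 5)/51 = 125/51

L = 125/51 = 2.4510 bits/symbol


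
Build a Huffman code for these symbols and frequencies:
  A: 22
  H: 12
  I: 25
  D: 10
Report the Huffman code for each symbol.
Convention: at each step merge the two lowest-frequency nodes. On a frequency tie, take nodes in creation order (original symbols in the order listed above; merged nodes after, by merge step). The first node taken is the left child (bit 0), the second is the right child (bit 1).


Huffman tree construction:
Step 1: Merge D(10) + H(12) = 22
Step 2: Merge A(22) + (D+H)(22) = 44
Step 3: Merge I(25) + (A+(D+H))(44) = 69
Read each symbol's code off the tree from the root (left child = 0, right child = 1).

Codes:
  A: 10 (length 2)
  H: 111 (length 3)
  I: 0 (length 1)
  D: 110 (length 3)
Average code length: 135/69 = 1.9565 bits/symbol


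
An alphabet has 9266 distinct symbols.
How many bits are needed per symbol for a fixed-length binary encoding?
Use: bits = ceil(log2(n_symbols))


log2(9266) = 13.1777
Bracket: 2^13 = 8192 < 9266 <= 2^14 = 16384
So ceil(log2(9266)) = 14

bits = ceil(log2(9266)) = ceil(13.1777) = 14 bits


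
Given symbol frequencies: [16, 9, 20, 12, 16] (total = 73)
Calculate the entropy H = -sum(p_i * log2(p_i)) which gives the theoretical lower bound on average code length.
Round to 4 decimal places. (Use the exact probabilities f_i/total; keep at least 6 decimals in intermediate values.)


Per-symbol terms -p_i * log2(p_i) with p_i = f_i/73:
  p = 16/73 = 0.219178: log2(p) = -2.189825, -p*log2(p) = 0.479962
  p = 9/73 = 0.123288: log2(p) = -3.019900, -p*log2(p) = 0.372316
  p = 20/73 = 0.273973: log2(p) = -1.867896, -p*log2(p) = 0.511752
  p = 12/73 = 0.164384: log2(p) = -2.604862, -p*log2(p) = 0.428197
  p = 16/73 = 0.219178: log2(p) = -2.189825, -p*log2(p) = 0.479962
H = 0.479962 + 0.372316 + 0.511752 + 0.428197 + 0.479962 = 2.272189

H = 2.2722 bits/symbol


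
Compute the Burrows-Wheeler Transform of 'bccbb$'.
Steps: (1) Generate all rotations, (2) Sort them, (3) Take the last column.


Rotations (sorted):
  0: $bccbb -> last char: b
  1: b$bccb -> last char: b
  2: bb$bcc -> last char: c
  3: bccbb$ -> last char: $
  4: cbb$bc -> last char: c
  5: ccbb$b -> last char: b


BWT = bbc$cb


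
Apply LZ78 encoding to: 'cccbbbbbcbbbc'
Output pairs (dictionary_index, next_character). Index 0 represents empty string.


LZ78 encoding steps:
Dictionary: {0: ''}
Step 1: w='' (idx 0), next='c' -> output (0, 'c'), add 'c' as idx 1
Step 2: w='c' (idx 1), next='c' -> output (1, 'c'), add 'cc' as idx 2
Step 3: w='' (idx 0), next='b' -> output (0, 'b'), add 'b' as idx 3
Step 4: w='b' (idx 3), next='b' -> output (3, 'b'), add 'bb' as idx 4
Step 5: w='bb' (idx 4), next='c' -> output (4, 'c'), add 'bbc' as idx 5
Step 6: w='bb' (idx 4), next='b' -> output (4, 'b'), add 'bbb' as idx 6
Step 7: w='c' (idx 1), end of input -> output (1, '')


Encoded: [(0, 'c'), (1, 'c'), (0, 'b'), (3, 'b'), (4, 'c'), (4, 'b'), (1, '')]


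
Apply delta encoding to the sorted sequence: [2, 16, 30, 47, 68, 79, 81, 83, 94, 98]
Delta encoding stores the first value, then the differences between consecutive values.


First value: 2
Deltas:
  16 - 2 = 14
  30 - 16 = 14
  47 - 30 = 17
  68 - 47 = 21
  79 - 68 = 11
  81 - 79 = 2
  83 - 81 = 2
  94 - 83 = 11
  98 - 94 = 4


Delta encoded: [2, 14, 14, 17, 21, 11, 2, 2, 11, 4]


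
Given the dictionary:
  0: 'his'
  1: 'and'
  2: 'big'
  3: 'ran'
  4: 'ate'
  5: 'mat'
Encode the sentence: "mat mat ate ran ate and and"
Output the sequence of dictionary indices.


Look up each word in the dictionary:
  'mat' -> 5
  'mat' -> 5
  'ate' -> 4
  'ran' -> 3
  'ate' -> 4
  'and' -> 1
  'and' -> 1

Encoded: [5, 5, 4, 3, 4, 1, 1]


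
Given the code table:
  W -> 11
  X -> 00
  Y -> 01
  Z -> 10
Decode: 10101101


Decoding:
10 -> Z
10 -> Z
11 -> W
01 -> Y


Result: ZZWY


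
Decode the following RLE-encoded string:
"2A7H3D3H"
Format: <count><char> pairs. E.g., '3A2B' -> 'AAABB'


Expanding each <count><char> pair:
  2A -> 'AA'
  7H -> 'HHHHHHH'
  3D -> 'DDD'
  3H -> 'HHH'

Decoded = AAHHHHHHHDDDHHH


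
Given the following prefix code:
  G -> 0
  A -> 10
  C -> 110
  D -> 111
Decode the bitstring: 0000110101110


Decoding step by step:
Bits 0 -> G
Bits 0 -> G
Bits 0 -> G
Bits 0 -> G
Bits 110 -> C
Bits 10 -> A
Bits 111 -> D
Bits 0 -> G


Decoded message: GGGGCADG


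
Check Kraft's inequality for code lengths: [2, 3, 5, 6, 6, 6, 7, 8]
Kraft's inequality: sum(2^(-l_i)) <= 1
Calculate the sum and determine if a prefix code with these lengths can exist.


Sum = 2^(-2) + 2^(-3) + 2^(-5) + 2^(-6) + 2^(-6) + 2^(-6) + 2^(-7) + 2^(-8)
    = 0.25 + 0.125 + 0.03125 + 0.015625 + 0.015625 + 0.015625 + 0.0078125 + 0.00390625
    = 119/256 = 0.46484375
Since 0.46484375 <= 1, Kraft's inequality IS satisfied.
A prefix code with these lengths CAN exist.

Kraft sum = 0.46484375. Satisfied.


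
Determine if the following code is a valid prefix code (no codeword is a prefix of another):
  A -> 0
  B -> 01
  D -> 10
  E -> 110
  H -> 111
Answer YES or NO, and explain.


Checking each pair (does one codeword prefix another?):
  A='0' vs B='01': prefix -- VIOLATION

NO -- this is NOT a valid prefix code. A (0) is a prefix of B (01).


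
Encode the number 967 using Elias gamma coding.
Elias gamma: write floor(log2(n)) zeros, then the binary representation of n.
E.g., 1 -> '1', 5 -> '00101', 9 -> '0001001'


num_bits = floor(log2(967)) + 1 = 10
leading_zeros = num_bits - 1 = 9
binary(967) = 1111000111

Elias gamma(967) = '000000000' + '1111000111' = 0000000001111000111 (19 bits)


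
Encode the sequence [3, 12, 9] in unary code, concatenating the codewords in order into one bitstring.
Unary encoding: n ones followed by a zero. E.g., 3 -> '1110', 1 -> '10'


Encode each number as n ones followed by a terminating 0:
  3 -> 1110 (4 bits)
  12 -> 1111111111110 (13 bits)
  9 -> 1111111110 (10 bits)
Total length = 4 + 13 + 10 = 27 bits.

Unary([3, 12, 9]) = 111011111111111101111111110 (27 bits)


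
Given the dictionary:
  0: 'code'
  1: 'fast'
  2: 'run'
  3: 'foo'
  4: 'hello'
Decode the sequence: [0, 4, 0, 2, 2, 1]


Look up each index in the dictionary:
  0 -> 'code'
  4 -> 'hello'
  0 -> 'code'
  2 -> 'run'
  2 -> 'run'
  1 -> 'fast'

Decoded: "code hello code run run fast"


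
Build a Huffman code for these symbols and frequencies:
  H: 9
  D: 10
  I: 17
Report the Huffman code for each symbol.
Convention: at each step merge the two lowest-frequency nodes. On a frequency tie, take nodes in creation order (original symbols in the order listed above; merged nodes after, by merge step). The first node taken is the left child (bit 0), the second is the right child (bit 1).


Huffman tree construction:
Step 1: Merge H(9) + D(10) = 19
Step 2: Merge I(17) + (H+D)(19) = 36
Read each symbol's code off the tree from the root (left child = 0, right child = 1).

Codes:
  H: 10 (length 2)
  D: 11 (length 2)
  I: 0 (length 1)
Average code length: 55/36 = 1.5278 bits/symbol


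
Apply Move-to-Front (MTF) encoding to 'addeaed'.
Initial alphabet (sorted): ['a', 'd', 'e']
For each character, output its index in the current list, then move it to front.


MTF encoding:
'a': index 0 in ['a', 'd', 'e'] -> ['a', 'd', 'e']
'd': index 1 in ['a', 'd', 'e'] -> ['d', 'a', 'e']
'd': index 0 in ['d', 'a', 'e'] -> ['d', 'a', 'e']
'e': index 2 in ['d', 'a', 'e'] -> ['e', 'd', 'a']
'a': index 2 in ['e', 'd', 'a'] -> ['a', 'e', 'd']
'e': index 1 in ['a', 'e', 'd'] -> ['e', 'a', 'd']
'd': index 2 in ['e', 'a', 'd'] -> ['d', 'e', 'a']


Output: [0, 1, 0, 2, 2, 1, 2]


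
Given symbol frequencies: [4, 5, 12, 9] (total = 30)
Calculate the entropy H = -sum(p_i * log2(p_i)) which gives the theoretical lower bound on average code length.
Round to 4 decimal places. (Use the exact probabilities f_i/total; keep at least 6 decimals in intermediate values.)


Per-symbol terms -p_i * log2(p_i) with p_i = f_i/30:
  p = 4/30 = 0.133333: log2(p) = -2.906891, -p*log2(p) = 0.387585
  p = 5/30 = 0.166667: log2(p) = -2.584963, -p*log2(p) = 0.430827
  p = 12/30 = 0.400000: log2(p) = -1.321928, -p*log2(p) = 0.528771
  p = 9/30 = 0.300000: log2(p) = -1.736966, -p*log2(p) = 0.521090
H = 0.387585 + 0.430827 + 0.528771 + 0.521090 = 1.868273

H = 1.8683 bits/symbol


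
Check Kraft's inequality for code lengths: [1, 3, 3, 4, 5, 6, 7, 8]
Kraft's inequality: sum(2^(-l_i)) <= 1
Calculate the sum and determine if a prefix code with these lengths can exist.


Sum = 2^(-1) + 2^(-3) + 2^(-3) + 2^(-4) + 2^(-5) + 2^(-6) + 2^(-7) + 2^(-8)
    = 0.5 + 0.125 + 0.125 + 0.0625 + 0.03125 + 0.015625 + 0.0078125 + 0.00390625
    = 223/256 = 0.87109375
Since 0.87109375 <= 1, Kraft's inequality IS satisfied.
A prefix code with these lengths CAN exist.

Kraft sum = 0.87109375. Satisfied.


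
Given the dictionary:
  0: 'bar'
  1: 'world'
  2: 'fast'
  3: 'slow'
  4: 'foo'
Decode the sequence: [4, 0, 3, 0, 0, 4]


Look up each index in the dictionary:
  4 -> 'foo'
  0 -> 'bar'
  3 -> 'slow'
  0 -> 'bar'
  0 -> 'bar'
  4 -> 'foo'

Decoded: "foo bar slow bar bar foo"


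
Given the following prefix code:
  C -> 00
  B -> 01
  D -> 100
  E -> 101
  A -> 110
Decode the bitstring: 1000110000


Decoding step by step:
Bits 100 -> D
Bits 01 -> B
Bits 100 -> D
Bits 00 -> C


Decoded message: DBDC


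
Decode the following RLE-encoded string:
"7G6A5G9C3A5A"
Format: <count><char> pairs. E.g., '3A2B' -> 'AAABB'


Expanding each <count><char> pair:
  7G -> 'GGGGGGG'
  6A -> 'AAAAAA'
  5G -> 'GGGGG'
  9C -> 'CCCCCCCCC'
  3A -> 'AAA'
  5A -> 'AAAAA'

Decoded = GGGGGGGAAAAAAGGGGGCCCCCCCCCAAAAAAAA


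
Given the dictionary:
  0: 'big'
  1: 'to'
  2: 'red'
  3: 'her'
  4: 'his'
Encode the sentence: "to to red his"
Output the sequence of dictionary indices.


Look up each word in the dictionary:
  'to' -> 1
  'to' -> 1
  'red' -> 2
  'his' -> 4

Encoded: [1, 1, 2, 4]


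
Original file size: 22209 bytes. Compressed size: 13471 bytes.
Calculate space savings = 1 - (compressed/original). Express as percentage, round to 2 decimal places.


ratio = compressed/original = 13471/22209 = 0.606556
savings = 1 - ratio = 1 - 0.606556 = 0.393444
as a percentage: 0.393444 * 100 = 39.34%

Space savings = 1 - 13471/22209 = 39.34%


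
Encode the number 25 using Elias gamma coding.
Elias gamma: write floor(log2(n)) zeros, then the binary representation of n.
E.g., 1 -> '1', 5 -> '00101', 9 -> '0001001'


num_bits = floor(log2(25)) + 1 = 5
leading_zeros = num_bits - 1 = 4
binary(25) = 11001

Elias gamma(25) = '0000' + '11001' = 000011001 (9 bits)


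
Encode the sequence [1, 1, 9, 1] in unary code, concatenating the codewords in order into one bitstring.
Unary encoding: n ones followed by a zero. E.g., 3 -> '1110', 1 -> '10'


Encode each number as n ones followed by a terminating 0:
  1 -> 10 (2 bits)
  1 -> 10 (2 bits)
  9 -> 1111111110 (10 bits)
  1 -> 10 (2 bits)
Total length = 2 + 2 + 10 + 2 = 16 bits.

Unary([1, 1, 9, 1]) = 1010111111111010 (16 bits)


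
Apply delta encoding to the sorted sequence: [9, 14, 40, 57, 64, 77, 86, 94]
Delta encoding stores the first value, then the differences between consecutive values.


First value: 9
Deltas:
  14 - 9 = 5
  40 - 14 = 26
  57 - 40 = 17
  64 - 57 = 7
  77 - 64 = 13
  86 - 77 = 9
  94 - 86 = 8


Delta encoded: [9, 5, 26, 17, 7, 13, 9, 8]


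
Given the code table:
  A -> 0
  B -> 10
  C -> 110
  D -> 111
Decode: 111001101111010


Decoding:
111 -> D
0 -> A
0 -> A
110 -> C
111 -> D
10 -> B
10 -> B


Result: DAACDBB


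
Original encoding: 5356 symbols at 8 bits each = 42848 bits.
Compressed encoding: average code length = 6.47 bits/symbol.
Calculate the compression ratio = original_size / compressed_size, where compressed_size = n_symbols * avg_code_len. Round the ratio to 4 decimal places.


original_size = n_symbols * orig_bits = 5356 * 8 = 42848 bits
compressed_size = n_symbols * avg_code_len = 5356 * 6.47 = 34653.32 bits
ratio = original_size / compressed_size = 42848 / 34653.32 = 1.2365

Compression ratio = 1.2365


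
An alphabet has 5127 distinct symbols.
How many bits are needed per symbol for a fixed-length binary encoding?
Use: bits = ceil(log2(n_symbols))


log2(5127) = 12.3239
Bracket: 2^12 = 4096 < 5127 <= 2^13 = 8192
So ceil(log2(5127)) = 13

bits = ceil(log2(5127)) = ceil(12.3239) = 13 bits


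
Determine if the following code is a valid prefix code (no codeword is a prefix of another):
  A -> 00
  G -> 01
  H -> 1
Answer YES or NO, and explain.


Checking each pair (does one codeword prefix another?):
  A='00' vs G='01': no prefix
  A='00' vs H='1': no prefix
  G='01' vs A='00': no prefix
  G='01' vs H='1': no prefix
  H='1' vs A='00': no prefix
  H='1' vs G='01': no prefix
No violation found over all pairs.

YES -- this is a valid prefix code. No codeword is a prefix of any other codeword.


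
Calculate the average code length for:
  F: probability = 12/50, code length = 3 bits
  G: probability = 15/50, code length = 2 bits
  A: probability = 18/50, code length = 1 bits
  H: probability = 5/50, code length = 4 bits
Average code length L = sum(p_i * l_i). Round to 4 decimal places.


Weighted contributions p_i * l_i:
  F: (12/50) * 3 = 36/50
  G: (15/50) * 2 = 30/50
  A: (18/50) * 1 = 18/50
  H: (5/50) * 4 = 20/50
Sum = (36 + 30 + 18 + 20)/50 = 104/50

L = 104/50 = 2.0800 bits/symbol


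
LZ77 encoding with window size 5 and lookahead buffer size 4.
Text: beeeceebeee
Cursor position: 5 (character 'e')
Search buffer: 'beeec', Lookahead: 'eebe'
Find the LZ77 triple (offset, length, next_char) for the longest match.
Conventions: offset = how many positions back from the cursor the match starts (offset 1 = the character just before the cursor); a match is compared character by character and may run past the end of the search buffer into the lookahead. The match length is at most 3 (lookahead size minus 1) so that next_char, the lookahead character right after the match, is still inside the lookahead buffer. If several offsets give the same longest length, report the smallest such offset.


Try each offset into the search buffer:
  offset=1 (pos 4, char 'c'): match length 0
  offset=2 (pos 3, char 'e'): match length 1
  offset=3 (pos 2, char 'e'): match length 2
  offset=4 (pos 1, char 'e'): match length 2
  offset=5 (pos 0, char 'b'): match length 0
Longest match has length 2, found at offsets 3, 4; take the smallest, offset 3.
next_char = character at position 5 + 2 = 7 -> 'b'

Best match: offset=3, length=2 (matching 'ee' starting at position 2)
LZ77 triple: (3, 2, 'b')


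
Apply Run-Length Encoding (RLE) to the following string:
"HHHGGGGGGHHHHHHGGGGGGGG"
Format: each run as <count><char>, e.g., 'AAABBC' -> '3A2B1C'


Scanning runs left to right:
  i=0: run of 'H' x 3 -> '3H'
  i=3: run of 'G' x 6 -> '6G'
  i=9: run of 'H' x 6 -> '6H'
  i=15: run of 'G' x 8 -> '8G'

RLE = 3H6G6H8G


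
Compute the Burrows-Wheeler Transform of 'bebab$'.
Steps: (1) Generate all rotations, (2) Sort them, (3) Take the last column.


Rotations (sorted):
  0: $bebab -> last char: b
  1: ab$beb -> last char: b
  2: b$beba -> last char: a
  3: bab$be -> last char: e
  4: bebab$ -> last char: $
  5: ebab$b -> last char: b


BWT = bbae$b


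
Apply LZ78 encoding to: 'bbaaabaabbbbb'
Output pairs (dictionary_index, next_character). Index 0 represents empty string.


LZ78 encoding steps:
Dictionary: {0: ''}
Step 1: w='' (idx 0), next='b' -> output (0, 'b'), add 'b' as idx 1
Step 2: w='b' (idx 1), next='a' -> output (1, 'a'), add 'ba' as idx 2
Step 3: w='' (idx 0), next='a' -> output (0, 'a'), add 'a' as idx 3
Step 4: w='a' (idx 3), next='b' -> output (3, 'b'), add 'ab' as idx 4
Step 5: w='a' (idx 3), next='a' -> output (3, 'a'), add 'aa' as idx 5
Step 6: w='b' (idx 1), next='b' -> output (1, 'b'), add 'bb' as idx 6
Step 7: w='bb' (idx 6), next='b' -> output (6, 'b'), add 'bbb' as idx 7


Encoded: [(0, 'b'), (1, 'a'), (0, 'a'), (3, 'b'), (3, 'a'), (1, 'b'), (6, 'b')]
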